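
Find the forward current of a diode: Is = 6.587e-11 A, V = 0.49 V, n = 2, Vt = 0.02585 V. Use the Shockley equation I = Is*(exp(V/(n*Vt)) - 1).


Step 1: V/(n*Vt) = 0.49/(2*0.02585) = 9.4778
Step 2: exp(9.4778) = 1.3066e+04
Step 3: I = 6.587e-11 * (1.3066e+04 - 1) = 8.61e-07 A

8.61e-07


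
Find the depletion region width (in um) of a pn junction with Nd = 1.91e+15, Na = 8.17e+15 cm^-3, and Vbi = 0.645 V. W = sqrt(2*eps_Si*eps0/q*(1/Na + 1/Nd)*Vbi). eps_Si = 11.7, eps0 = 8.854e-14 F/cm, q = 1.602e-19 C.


Step 1: 1/Na + 1/Nd = 1/8.17e+15 + 1/1.91e+15 = 6.45959e-16
Step 2: 2*eps*eps0/q = 2*11.7*8.854e-14/1.602e-19 = 1.293281e+07
Step 3: W^2 = 1.293281e+07 * 6.45959e-16 * 0.645 = 5.38837e-09
Step 4: W = sqrt(5.38837e-09) = 7.341e-05 cm = 0.7341 um

0.7341


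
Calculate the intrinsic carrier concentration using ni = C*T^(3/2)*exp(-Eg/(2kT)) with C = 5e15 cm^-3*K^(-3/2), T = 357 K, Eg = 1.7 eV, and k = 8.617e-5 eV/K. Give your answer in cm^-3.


Step 1: Compute kT = 8.617e-5 * 357 = 0.03076269 eV
Step 2: Exponent = -Eg/(2kT) = -1.7/(2*0.03076269) = -27.63087
Step 3: T^(3/2) = 357^1.5 = 6745.32
Step 4: ni = 5e15 * 6745.32 * exp(-27.63087) = 3.37e+07 cm^-3

3.37e+07


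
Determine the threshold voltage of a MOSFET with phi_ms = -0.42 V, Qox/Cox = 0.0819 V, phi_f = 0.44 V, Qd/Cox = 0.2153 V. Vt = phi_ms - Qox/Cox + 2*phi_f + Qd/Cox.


Step 1: Vt = phi_ms - Qox/Cox + 2*phi_f + Qd/Cox
Step 2: Vt = -0.42 - 0.0819 + 2*0.44 + 0.2153
Step 3: Vt = -0.42 - 0.0819 + 0.88 + 0.2153
Step 4: Vt = 0.5934 V

0.5934


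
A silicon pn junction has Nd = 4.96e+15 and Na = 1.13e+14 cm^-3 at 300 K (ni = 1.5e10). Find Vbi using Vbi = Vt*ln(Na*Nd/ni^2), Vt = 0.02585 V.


Step 1: Compute Na*Nd/ni^2 = 1.13e+14 * 4.96e+15 / (1.5e10)^2 = 2.4910e+09
Step 2: ln(2.4910e+09) = 21.6360
Step 3: Vbi = 0.02585 * 21.6360 = 0.559 V

0.559


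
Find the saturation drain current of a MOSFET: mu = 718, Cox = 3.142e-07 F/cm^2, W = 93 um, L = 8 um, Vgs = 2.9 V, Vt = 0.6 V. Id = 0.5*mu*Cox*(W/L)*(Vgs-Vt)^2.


Step 1: Overdrive voltage Vov = Vgs - Vt = 2.9 - 0.6 = 2.3 V
Step 2: W/L = 93/8 = 11.625
Step 3: Id = 0.5 * 718 * 3.142e-07 * 11.625 * 2.3^2
Step 4: Id = 6.94e-03 A

6.94e-03


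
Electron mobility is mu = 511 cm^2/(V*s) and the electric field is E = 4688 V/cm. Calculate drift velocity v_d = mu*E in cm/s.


Step 1: v_d = mu * E
Step 2: v_d = 511 * 4688 = 2395568
Step 3: v_d = 2.40e+06 cm/s

2.40e+06


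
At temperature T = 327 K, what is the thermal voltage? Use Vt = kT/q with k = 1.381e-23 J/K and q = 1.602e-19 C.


Step 1: kT = 1.381e-23 * 327 = 4.51587e-21 J
Step 2: Vt = kT/q = 4.51587e-21 / 1.602e-19
Step 3: Vt = 0.02819 V

0.02819


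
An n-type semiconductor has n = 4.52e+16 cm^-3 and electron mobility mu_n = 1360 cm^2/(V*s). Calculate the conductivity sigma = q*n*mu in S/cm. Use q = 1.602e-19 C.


Step 1: sigma = q * n * mu
Step 2: sigma = 1.602e-19 * 4.52e+16 * 1360
Step 3: sigma = 9.848e+00 S/cm

9.848e+00


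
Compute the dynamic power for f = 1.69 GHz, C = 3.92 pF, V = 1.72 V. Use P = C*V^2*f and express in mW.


Step 1: V^2 = 1.72^2 = 2.9584 V^2
Step 2: P = C*V^2*f = 3.92e-12 F * 2.9584 * 1.69e9 Hz
Step 3: P = 1.959880832e-02 W
Step 4: P = 19.599 mW

19.599


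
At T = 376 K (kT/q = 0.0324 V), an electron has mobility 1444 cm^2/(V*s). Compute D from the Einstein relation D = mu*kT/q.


Step 1: D = mu * (kT/q)
Step 2: D = 1444 * 0.0324
Step 3: D = 46.79 cm^2/s

46.79


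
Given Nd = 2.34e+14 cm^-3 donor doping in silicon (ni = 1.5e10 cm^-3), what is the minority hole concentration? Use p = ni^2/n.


Step 1: Since Nd >> ni, n ≈ Nd = 2.34e+14 cm^-3
Step 2: p = ni^2 / n = (1.5e10)^2 / 2.34e+14
Step 3: p = 2.25e20 / 2.34e+14 = 9.62e+05 cm^-3

9.62e+05


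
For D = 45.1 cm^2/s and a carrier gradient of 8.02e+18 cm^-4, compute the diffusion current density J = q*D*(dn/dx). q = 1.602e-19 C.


Step 1: J = q * D * (dn/dx)
Step 2: J = 1.602e-19 * 45.1 * 8.02e+18
Step 3: J = 5.79e+01 A/cm^2

5.79e+01


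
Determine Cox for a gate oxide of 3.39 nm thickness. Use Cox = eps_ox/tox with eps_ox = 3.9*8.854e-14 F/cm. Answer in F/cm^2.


Step 1: eps_ox = 3.9 * 8.854e-14 = 3.45306e-13 F/cm
Step 2: tox in cm = 3.39 nm * 1e-7 = 3.3900e-07 cm
Step 3: Cox = 3.45306e-13 / 3.3900e-07 = 1.02e-06 F/cm^2

1.02e-06


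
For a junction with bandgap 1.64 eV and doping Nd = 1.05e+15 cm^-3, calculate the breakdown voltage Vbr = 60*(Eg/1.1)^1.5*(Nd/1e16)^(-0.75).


Step 1: Eg/1.1 = 1.64/1.1 = 1.490909
Step 2: (Eg/1.1)^1.5 = 1.490909^1.5 = 1.820441
Step 3: (Nd/1e16)^(-0.75) = (0.105)^(-0.75) = 5.421357
Step 4: Vbr = 60 * 1.820441 * 5.421357 = 592.2 V

592.2


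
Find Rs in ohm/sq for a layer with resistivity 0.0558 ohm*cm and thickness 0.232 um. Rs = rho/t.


Step 1: Convert thickness to cm: t = 0.232 um = 2.3200e-05 cm
Step 2: Rs = rho / t = 0.0558 / 2.3200e-05
Step 3: Rs = 2405.2 ohm/sq

2405.2


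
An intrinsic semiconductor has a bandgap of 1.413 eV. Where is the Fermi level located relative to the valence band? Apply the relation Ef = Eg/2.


Step 1: For an intrinsic semiconductor, the Fermi level sits at midgap.
Step 2: Ef = Eg / 2 = 1.413 / 2 = 0.7065 eV

0.7065


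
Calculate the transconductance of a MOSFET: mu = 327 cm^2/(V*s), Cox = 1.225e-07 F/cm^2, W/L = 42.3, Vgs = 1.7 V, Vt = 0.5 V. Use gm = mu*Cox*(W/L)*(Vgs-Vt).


Step 1: Vov = Vgs - Vt = 1.7 - 0.5 = 1.2 V
Step 2: gm = mu * Cox * (W/L) * Vov
Step 3: gm = 327 * 1.225e-07 * 42.3 * 1.2 = 2.03e-03 S

2.03e-03


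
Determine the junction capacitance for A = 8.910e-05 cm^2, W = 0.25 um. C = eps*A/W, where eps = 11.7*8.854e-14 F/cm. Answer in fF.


Step 1: eps_Si = 11.7 * 8.854e-14 = 1.035918e-12 F/cm
Step 2: W in cm = 0.25 * 1e-4 = 2.50e-05 cm
Step 3: C = 1.035918e-12 * 8.910e-05 / 2.50e-05 = 3.692012e-12 F
Step 4: C = 3692.01 fF

3692.01


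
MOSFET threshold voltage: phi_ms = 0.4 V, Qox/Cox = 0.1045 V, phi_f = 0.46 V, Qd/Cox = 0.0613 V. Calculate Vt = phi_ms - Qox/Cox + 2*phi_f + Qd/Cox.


Step 1: Vt = phi_ms - Qox/Cox + 2*phi_f + Qd/Cox
Step 2: Vt = 0.4 - 0.1045 + 2*0.46 + 0.0613
Step 3: Vt = 0.4 - 0.1045 + 0.92 + 0.0613
Step 4: Vt = 1.2768 V

1.2768


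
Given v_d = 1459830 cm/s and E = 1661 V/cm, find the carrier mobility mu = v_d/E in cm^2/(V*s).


Step 1: mu = v_d / E
Step 2: mu = 1459830 / 1661
Step 3: mu = 878.89 cm^2/(V*s)

878.89


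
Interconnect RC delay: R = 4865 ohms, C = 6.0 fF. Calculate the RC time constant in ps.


Step 1: tau = R * C
Step 2: tau = 4865 * 6.0 fF = 4865 * 6.0e-15 F
Step 3: tau = 2.919e-11 s = 29.19 ps

29.19


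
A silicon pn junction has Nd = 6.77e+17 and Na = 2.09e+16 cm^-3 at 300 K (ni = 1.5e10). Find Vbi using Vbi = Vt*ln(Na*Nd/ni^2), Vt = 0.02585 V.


Step 1: Compute Na*Nd/ni^2 = 2.09e+16 * 6.77e+17 / (1.5e10)^2 = 6.2886e+13
Step 2: ln(6.2886e+13) = 31.7723
Step 3: Vbi = 0.02585 * 31.7723 = 0.821 V

0.821


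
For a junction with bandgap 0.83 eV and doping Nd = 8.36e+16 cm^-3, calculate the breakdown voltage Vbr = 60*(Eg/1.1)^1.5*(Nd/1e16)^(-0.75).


Step 1: Eg/1.1 = 0.83/1.1 = 0.754545
Step 2: (Eg/1.1)^1.5 = 0.754545^1.5 = 0.655432
Step 3: (Nd/1e16)^(-0.75) = (8.36)^(-0.75) = 0.203397
Step 4: Vbr = 60 * 0.655432 * 0.203397 = 8.0 V

8.0


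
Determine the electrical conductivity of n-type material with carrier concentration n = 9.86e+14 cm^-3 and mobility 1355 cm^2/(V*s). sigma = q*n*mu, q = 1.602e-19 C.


Step 1: sigma = q * n * mu
Step 2: sigma = 1.602e-19 * 9.86e+14 * 1355
Step 3: sigma = 2.140e-01 S/cm

2.140e-01


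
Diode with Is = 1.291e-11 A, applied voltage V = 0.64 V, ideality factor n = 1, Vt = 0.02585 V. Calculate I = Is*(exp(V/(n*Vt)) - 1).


Step 1: V/(n*Vt) = 0.64/(1*0.02585) = 24.7582
Step 2: exp(24.7582) = 5.6539e+10
Step 3: I = 1.291e-11 * (5.6539e+10 - 1) = 7.30e-01 A

7.30e-01


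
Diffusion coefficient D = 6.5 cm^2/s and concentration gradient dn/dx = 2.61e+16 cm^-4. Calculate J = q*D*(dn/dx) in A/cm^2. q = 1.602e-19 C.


Step 1: J = q * D * (dn/dx)
Step 2: J = 1.602e-19 * 6.5 * 2.61e+16
Step 3: J = 2.72e-02 A/cm^2

2.72e-02


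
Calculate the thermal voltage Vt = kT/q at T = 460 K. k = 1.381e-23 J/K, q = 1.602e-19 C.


Step 1: kT = 1.381e-23 * 460 = 6.3526e-21 J
Step 2: Vt = kT/q = 6.3526e-21 / 1.602e-19
Step 3: Vt = 0.03965 V

0.03965


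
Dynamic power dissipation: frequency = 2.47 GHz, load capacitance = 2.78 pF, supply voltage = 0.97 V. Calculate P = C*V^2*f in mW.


Step 1: V^2 = 0.97^2 = 0.9409 V^2
Step 2: P = C*V^2*f = 2.78e-12 F * 0.9409 * 2.47e9 Hz
Step 3: P = 6.46078394e-03 W
Step 4: P = 6.461 mW

6.461


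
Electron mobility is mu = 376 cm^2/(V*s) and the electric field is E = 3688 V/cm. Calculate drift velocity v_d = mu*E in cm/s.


Step 1: v_d = mu * E
Step 2: v_d = 376 * 3688 = 1386688
Step 3: v_d = 1.39e+06 cm/s

1.39e+06


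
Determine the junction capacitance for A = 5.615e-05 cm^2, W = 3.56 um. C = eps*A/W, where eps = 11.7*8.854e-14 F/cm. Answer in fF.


Step 1: eps_Si = 11.7 * 8.854e-14 = 1.035918e-12 F/cm
Step 2: W in cm = 3.56 * 1e-4 = 3.56e-04 cm
Step 3: C = 1.035918e-12 * 5.615e-05 / 3.56e-04 = 1.633899e-13 F
Step 4: C = 163.39 fF

163.39


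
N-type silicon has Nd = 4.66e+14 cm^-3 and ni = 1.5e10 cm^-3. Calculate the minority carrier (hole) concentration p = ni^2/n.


Step 1: Since Nd >> ni, n ≈ Nd = 4.66e+14 cm^-3
Step 2: p = ni^2 / n = (1.5e10)^2 / 4.66e+14
Step 3: p = 2.25e20 / 4.66e+14 = 4.83e+05 cm^-3

4.83e+05


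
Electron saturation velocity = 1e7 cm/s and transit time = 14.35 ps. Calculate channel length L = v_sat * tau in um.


Step 1: tau in seconds = 14.35 ps * 1e-12 = 1.4350e-11 s
Step 2: L = v_sat * tau = 1e7 * 1.4350e-11 = 1.4350e-04 cm
Step 3: L in um = 1.4350e-04 * 1e4 = 1.435 um

1.435


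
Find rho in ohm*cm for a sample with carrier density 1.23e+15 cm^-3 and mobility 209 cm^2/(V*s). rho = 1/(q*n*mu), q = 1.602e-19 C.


Step 1: sigma = q * n * mu = 1.602e-19 * 1.23e+15 * 209 = 4.11826e-02 S/cm
Step 2: rho = 1 / sigma = 1 / 4.11826e-02 = 24.28 ohm*cm

24.28


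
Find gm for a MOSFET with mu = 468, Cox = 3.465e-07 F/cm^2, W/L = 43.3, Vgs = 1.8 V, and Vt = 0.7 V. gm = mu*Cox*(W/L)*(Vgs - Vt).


Step 1: Vov = Vgs - Vt = 1.8 - 0.7 = 1.1 V
Step 2: gm = mu * Cox * (W/L) * Vov
Step 3: gm = 468 * 3.465e-07 * 43.3 * 1.1 = 7.72e-03 S

7.72e-03


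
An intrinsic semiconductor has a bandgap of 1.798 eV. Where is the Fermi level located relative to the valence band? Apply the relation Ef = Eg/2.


Step 1: For an intrinsic semiconductor, the Fermi level sits at midgap.
Step 2: Ef = Eg / 2 = 1.798 / 2 = 0.899 eV

0.899


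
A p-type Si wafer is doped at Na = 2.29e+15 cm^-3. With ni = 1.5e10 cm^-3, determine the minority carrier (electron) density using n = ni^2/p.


Step 1: Majority hole concentration p ≈ Na = 2.29e+15 cm^-3
Step 2: n = ni^2 / Na = (1.5e10)^2 / 2.29e+15
Step 3: n = 9.83e+04 cm^-3

9.83e+04


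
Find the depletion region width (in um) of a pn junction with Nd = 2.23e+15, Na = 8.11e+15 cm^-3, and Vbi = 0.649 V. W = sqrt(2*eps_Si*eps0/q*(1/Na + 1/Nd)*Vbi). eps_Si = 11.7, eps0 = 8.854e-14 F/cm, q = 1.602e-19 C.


Step 1: 1/Na + 1/Nd = 1/8.11e+15 + 1/2.23e+15 = 5.71735e-16
Step 2: 2*eps*eps0/q = 2*11.7*8.854e-14/1.602e-19 = 1.293281e+07
Step 3: W^2 = 1.293281e+07 * 5.71735e-16 * 0.649 = 4.79880e-09
Step 4: W = sqrt(4.79880e-09) = 6.927e-05 cm = 0.6927 um

0.6927


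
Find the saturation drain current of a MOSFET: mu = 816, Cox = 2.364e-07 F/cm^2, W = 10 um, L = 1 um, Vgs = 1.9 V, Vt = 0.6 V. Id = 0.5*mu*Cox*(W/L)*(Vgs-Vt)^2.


Step 1: Overdrive voltage Vov = Vgs - Vt = 1.9 - 0.6 = 1.3 V
Step 2: W/L = 10/1 = 10
Step 3: Id = 0.5 * 816 * 2.364e-07 * 10 * 1.3^2
Step 4: Id = 1.63e-03 A

1.63e-03


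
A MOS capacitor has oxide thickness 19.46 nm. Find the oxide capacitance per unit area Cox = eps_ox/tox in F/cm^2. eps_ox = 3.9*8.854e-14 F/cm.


Step 1: eps_ox = 3.9 * 8.854e-14 = 3.45306e-13 F/cm
Step 2: tox in cm = 19.46 nm * 1e-7 = 1.9460e-06 cm
Step 3: Cox = 3.45306e-13 / 1.9460e-06 = 1.77e-07 F/cm^2

1.77e-07


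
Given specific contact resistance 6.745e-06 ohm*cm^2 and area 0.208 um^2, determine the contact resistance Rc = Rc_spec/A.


Step 1: Convert area to cm^2: 0.208 um^2 = 2.0800e-09 cm^2
Step 2: Rc = Rc_spec / A = 6.745e-06 / 2.0800e-09
Step 3: Rc = 3.24e+03 ohms

3.24e+03


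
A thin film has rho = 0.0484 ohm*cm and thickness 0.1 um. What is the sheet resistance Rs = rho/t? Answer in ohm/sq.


Step 1: Convert thickness to cm: t = 0.1 um = 1.0000e-05 cm
Step 2: Rs = rho / t = 0.0484 / 1.0000e-05
Step 3: Rs = 4840.0 ohm/sq

4840.0


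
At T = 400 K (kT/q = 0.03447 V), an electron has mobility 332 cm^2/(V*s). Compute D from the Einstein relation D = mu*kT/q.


Step 1: D = mu * (kT/q)
Step 2: D = 332 * 0.03447
Step 3: D = 11.44 cm^2/s

11.44


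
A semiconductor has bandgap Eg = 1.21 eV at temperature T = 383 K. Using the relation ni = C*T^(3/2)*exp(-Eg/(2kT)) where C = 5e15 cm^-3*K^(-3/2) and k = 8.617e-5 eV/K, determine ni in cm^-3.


Step 1: Compute kT = 8.617e-5 * 383 = 0.03300311 eV
Step 2: Exponent = -Eg/(2kT) = -1.21/(2*0.03300311) = -18.33161
Step 3: T^(3/2) = 383^1.5 = 7495.46
Step 4: ni = 5e15 * 7495.46 * exp(-18.33161) = 4.10e+11 cm^-3

4.10e+11


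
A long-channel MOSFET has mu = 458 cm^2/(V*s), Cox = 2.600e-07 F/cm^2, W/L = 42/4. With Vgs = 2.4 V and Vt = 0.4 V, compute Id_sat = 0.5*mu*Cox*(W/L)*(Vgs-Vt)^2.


Step 1: Overdrive voltage Vov = Vgs - Vt = 2.4 - 0.4 = 2.0 V
Step 2: W/L = 42/4 = 10.5
Step 3: Id = 0.5 * 458 * 2.600e-07 * 10.5 * 2.0^2
Step 4: Id = 2.50e-03 A

2.50e-03


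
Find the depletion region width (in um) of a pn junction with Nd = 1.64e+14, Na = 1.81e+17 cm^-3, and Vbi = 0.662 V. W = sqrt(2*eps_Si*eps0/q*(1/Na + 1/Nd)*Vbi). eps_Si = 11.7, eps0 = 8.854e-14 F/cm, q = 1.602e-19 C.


Step 1: 1/Na + 1/Nd = 1/1.81e+17 + 1/1.64e+14 = 6.10309e-15
Step 2: 2*eps*eps0/q = 2*11.7*8.854e-14/1.602e-19 = 1.293281e+07
Step 3: W^2 = 1.293281e+07 * 6.10309e-15 * 0.662 = 5.22517e-08
Step 4: W = sqrt(5.22517e-08) = 2.286e-04 cm = 2.286 um

2.286


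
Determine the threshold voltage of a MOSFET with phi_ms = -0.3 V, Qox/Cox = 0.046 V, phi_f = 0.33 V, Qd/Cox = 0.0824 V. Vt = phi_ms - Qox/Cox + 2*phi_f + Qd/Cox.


Step 1: Vt = phi_ms - Qox/Cox + 2*phi_f + Qd/Cox
Step 2: Vt = -0.3 - 0.046 + 2*0.33 + 0.0824
Step 3: Vt = -0.3 - 0.046 + 0.66 + 0.0824
Step 4: Vt = 0.3964 V

0.3964


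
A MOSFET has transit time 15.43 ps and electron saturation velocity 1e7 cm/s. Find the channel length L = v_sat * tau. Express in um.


Step 1: tau in seconds = 15.43 ps * 1e-12 = 1.5430e-11 s
Step 2: L = v_sat * tau = 1e7 * 1.5430e-11 = 1.5430e-04 cm
Step 3: L in um = 1.5430e-04 * 1e4 = 1.543 um

1.543


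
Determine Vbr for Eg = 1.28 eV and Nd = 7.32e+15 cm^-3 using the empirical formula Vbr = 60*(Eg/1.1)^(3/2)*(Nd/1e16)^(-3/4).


Step 1: Eg/1.1 = 1.28/1.1 = 1.163636
Step 2: (Eg/1.1)^1.5 = 1.163636^1.5 = 1.255237
Step 3: (Nd/1e16)^(-0.75) = (0.732)^(-0.75) = 1.263621
Step 4: Vbr = 60 * 1.255237 * 1.263621 = 95.2 V

95.2


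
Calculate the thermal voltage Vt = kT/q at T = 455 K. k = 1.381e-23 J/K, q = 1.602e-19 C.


Step 1: kT = 1.381e-23 * 455 = 6.28355e-21 J
Step 2: Vt = kT/q = 6.28355e-21 / 1.602e-19
Step 3: Vt = 0.03922 V

0.03922


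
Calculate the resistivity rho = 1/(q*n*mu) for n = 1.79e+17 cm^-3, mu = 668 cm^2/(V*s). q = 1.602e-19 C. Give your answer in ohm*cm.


Step 1: sigma = q * n * mu = 1.602e-19 * 1.79e+17 * 668 = 1.91554e+01 S/cm
Step 2: rho = 1 / sigma = 1 / 1.91554e+01 = 0.0522 ohm*cm

0.0522


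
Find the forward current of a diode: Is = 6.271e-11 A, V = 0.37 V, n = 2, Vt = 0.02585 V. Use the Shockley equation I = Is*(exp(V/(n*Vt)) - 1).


Step 1: V/(n*Vt) = 0.37/(2*0.02585) = 7.1567
Step 2: exp(7.1567) = 1.2827e+03
Step 3: I = 6.271e-11 * (1.2827e+03 - 1) = 8.04e-08 A

8.04e-08


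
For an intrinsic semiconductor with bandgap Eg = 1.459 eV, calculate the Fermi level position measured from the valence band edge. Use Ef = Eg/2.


Step 1: For an intrinsic semiconductor, the Fermi level sits at midgap.
Step 2: Ef = Eg / 2 = 1.459 / 2 = 0.7295 eV

0.7295


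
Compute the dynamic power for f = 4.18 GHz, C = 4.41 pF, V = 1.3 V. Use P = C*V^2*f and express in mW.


Step 1: V^2 = 1.3^2 = 1.69 V^2
Step 2: P = C*V^2*f = 4.41e-12 F * 1.69 * 4.18e9 Hz
Step 3: P = 3.1153122e-02 W
Step 4: P = 31.153 mW

31.153


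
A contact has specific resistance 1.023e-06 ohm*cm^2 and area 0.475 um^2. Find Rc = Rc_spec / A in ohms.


Step 1: Convert area to cm^2: 0.475 um^2 = 4.7500e-09 cm^2
Step 2: Rc = Rc_spec / A = 1.023e-06 / 4.7500e-09
Step 3: Rc = 2.15e+02 ohms

2.15e+02


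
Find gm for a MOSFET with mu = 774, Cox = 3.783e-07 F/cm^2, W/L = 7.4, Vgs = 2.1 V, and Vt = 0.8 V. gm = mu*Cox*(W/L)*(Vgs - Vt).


Step 1: Vov = Vgs - Vt = 2.1 - 0.8 = 1.3 V
Step 2: gm = mu * Cox * (W/L) * Vov
Step 3: gm = 774 * 3.783e-07 * 7.4 * 1.3 = 2.82e-03 S

2.82e-03


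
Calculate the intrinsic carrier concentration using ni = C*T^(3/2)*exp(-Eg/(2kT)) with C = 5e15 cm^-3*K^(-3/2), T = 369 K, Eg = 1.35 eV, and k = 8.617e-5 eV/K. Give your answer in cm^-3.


Step 1: Compute kT = 8.617e-5 * 369 = 0.03179673 eV
Step 2: Exponent = -Eg/(2kT) = -1.35/(2*0.03179673) = -21.22860
Step 3: T^(3/2) = 369^1.5 = 7088.26
Step 4: ni = 5e15 * 7088.26 * exp(-21.22860) = 2.14e+10 cm^-3

2.14e+10


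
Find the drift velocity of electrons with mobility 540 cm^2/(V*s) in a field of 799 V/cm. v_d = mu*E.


Step 1: v_d = mu * E
Step 2: v_d = 540 * 799 = 431460
Step 3: v_d = 4.31e+05 cm/s

4.31e+05


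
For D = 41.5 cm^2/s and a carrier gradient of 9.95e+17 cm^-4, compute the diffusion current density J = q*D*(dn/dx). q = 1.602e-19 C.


Step 1: J = q * D * (dn/dx)
Step 2: J = 1.602e-19 * 41.5 * 9.95e+17
Step 3: J = 6.62e+00 A/cm^2

6.62e+00


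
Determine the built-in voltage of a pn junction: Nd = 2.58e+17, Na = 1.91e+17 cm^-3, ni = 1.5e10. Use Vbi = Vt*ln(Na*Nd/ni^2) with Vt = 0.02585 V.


Step 1: Compute Na*Nd/ni^2 = 1.91e+17 * 2.58e+17 / (1.5e10)^2 = 2.1901e+14
Step 2: ln(2.1901e+14) = 33.0201
Step 3: Vbi = 0.02585 * 33.0201 = 0.854 V

0.854


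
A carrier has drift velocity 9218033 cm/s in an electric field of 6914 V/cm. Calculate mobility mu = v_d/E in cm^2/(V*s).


Step 1: mu = v_d / E
Step 2: mu = 9218033 / 6914
Step 3: mu = 1333.24 cm^2/(V*s)

1333.24


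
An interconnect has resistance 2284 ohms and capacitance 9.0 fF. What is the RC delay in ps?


Step 1: tau = R * C
Step 2: tau = 2284 * 9.0 fF = 2284 * 9.0e-15 F
Step 3: tau = 2.0556e-11 s = 20.556 ps

20.556


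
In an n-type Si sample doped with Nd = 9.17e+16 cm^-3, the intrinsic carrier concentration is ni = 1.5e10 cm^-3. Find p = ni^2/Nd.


Step 1: Since Nd >> ni, n ≈ Nd = 9.17e+16 cm^-3
Step 2: p = ni^2 / n = (1.5e10)^2 / 9.17e+16
Step 3: p = 2.25e20 / 9.17e+16 = 2.45e+03 cm^-3

2.45e+03


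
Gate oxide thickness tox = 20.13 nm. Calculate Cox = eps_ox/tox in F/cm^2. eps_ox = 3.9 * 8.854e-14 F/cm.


Step 1: eps_ox = 3.9 * 8.854e-14 = 3.45306e-13 F/cm
Step 2: tox in cm = 20.13 nm * 1e-7 = 2.0130e-06 cm
Step 3: Cox = 3.45306e-13 / 2.0130e-06 = 1.72e-07 F/cm^2

1.72e-07


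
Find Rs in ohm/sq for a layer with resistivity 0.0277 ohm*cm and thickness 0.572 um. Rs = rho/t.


Step 1: Convert thickness to cm: t = 0.572 um = 5.7200e-05 cm
Step 2: Rs = rho / t = 0.0277 / 5.7200e-05
Step 3: Rs = 484.3 ohm/sq

484.3


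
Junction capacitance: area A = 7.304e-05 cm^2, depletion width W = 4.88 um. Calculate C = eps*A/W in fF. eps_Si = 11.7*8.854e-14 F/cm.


Step 1: eps_Si = 11.7 * 8.854e-14 = 1.035918e-12 F/cm
Step 2: W in cm = 4.88 * 1e-4 = 4.88e-04 cm
Step 3: C = 1.035918e-12 * 7.304e-05 / 4.88e-04 = 1.550481e-13 F
Step 4: C = 155.05 fF

155.05


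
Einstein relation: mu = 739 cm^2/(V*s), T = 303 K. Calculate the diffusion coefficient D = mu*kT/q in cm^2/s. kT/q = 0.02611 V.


Step 1: D = mu * (kT/q)
Step 2: D = 739 * 0.02611
Step 3: D = 19.3 cm^2/s

19.3


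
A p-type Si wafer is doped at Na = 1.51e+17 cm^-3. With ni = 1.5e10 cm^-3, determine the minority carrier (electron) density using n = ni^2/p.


Step 1: Majority hole concentration p ≈ Na = 1.51e+17 cm^-3
Step 2: n = ni^2 / Na = (1.5e10)^2 / 1.51e+17
Step 3: n = 1.49e+03 cm^-3

1.49e+03


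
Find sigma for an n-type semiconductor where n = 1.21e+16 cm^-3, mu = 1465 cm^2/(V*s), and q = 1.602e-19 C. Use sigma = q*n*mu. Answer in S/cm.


Step 1: sigma = q * n * mu
Step 2: sigma = 1.602e-19 * 1.21e+16 * 1465
Step 3: sigma = 2.840e+00 S/cm

2.840e+00


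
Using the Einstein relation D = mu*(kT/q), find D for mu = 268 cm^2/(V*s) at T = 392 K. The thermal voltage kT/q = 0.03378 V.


Step 1: D = mu * (kT/q)
Step 2: D = 268 * 0.03378
Step 3: D = 9.05 cm^2/s

9.05


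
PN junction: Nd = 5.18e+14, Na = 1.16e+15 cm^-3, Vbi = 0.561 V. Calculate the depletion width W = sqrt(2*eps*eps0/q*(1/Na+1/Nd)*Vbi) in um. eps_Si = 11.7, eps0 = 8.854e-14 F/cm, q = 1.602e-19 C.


Step 1: 1/Na + 1/Nd = 1/1.16e+15 + 1/5.18e+14 = 2.79257e-15
Step 2: 2*eps*eps0/q = 2*11.7*8.854e-14/1.602e-19 = 1.293281e+07
Step 3: W^2 = 1.293281e+07 * 2.79257e-15 * 0.561 = 2.02610e-08
Step 4: W = sqrt(2.02610e-08) = 1.423e-04 cm = 1.423 um

1.423


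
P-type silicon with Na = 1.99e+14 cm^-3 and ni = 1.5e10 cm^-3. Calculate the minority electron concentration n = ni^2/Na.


Step 1: Majority hole concentration p ≈ Na = 1.99e+14 cm^-3
Step 2: n = ni^2 / Na = (1.5e10)^2 / 1.99e+14
Step 3: n = 1.13e+06 cm^-3

1.13e+06


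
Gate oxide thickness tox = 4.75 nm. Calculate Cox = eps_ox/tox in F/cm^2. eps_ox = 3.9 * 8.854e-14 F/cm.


Step 1: eps_ox = 3.9 * 8.854e-14 = 3.45306e-13 F/cm
Step 2: tox in cm = 4.75 nm * 1e-7 = 4.7500e-07 cm
Step 3: Cox = 3.45306e-13 / 4.7500e-07 = 7.27e-07 F/cm^2

7.27e-07


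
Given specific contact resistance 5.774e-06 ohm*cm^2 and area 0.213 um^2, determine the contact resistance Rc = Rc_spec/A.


Step 1: Convert area to cm^2: 0.213 um^2 = 2.1300e-09 cm^2
Step 2: Rc = Rc_spec / A = 5.774e-06 / 2.1300e-09
Step 3: Rc = 2.71e+03 ohms

2.71e+03


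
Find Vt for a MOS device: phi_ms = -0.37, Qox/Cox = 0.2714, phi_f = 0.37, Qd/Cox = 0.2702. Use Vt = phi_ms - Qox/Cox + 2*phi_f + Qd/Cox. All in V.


Step 1: Vt = phi_ms - Qox/Cox + 2*phi_f + Qd/Cox
Step 2: Vt = -0.37 - 0.2714 + 2*0.37 + 0.2702
Step 3: Vt = -0.37 - 0.2714 + 0.74 + 0.2702
Step 4: Vt = 0.3688 V

0.3688


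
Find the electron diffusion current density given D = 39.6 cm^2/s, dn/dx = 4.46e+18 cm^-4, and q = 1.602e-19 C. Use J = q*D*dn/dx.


Step 1: J = q * D * (dn/dx)
Step 2: J = 1.602e-19 * 39.6 * 4.46e+18
Step 3: J = 2.83e+01 A/cm^2

2.83e+01


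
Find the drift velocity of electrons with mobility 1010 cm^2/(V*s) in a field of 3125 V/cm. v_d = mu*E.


Step 1: v_d = mu * E
Step 2: v_d = 1010 * 3125 = 3156250
Step 3: v_d = 3.16e+06 cm/s

3.16e+06


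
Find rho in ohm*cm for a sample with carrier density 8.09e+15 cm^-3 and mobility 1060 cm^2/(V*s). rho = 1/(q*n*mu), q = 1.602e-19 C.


Step 1: sigma = q * n * mu = 1.602e-19 * 8.09e+15 * 1060 = 1.37378e+00 S/cm
Step 2: rho = 1 / sigma = 1 / 1.37378e+00 = 0.7279 ohm*cm

0.7279


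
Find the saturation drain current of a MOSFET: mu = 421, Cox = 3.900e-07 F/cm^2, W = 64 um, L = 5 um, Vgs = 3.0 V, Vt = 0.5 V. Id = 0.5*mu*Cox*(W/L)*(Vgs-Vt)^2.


Step 1: Overdrive voltage Vov = Vgs - Vt = 3.0 - 0.5 = 2.5 V
Step 2: W/L = 64/5 = 12.8
Step 3: Id = 0.5 * 421 * 3.900e-07 * 12.8 * 2.5^2
Step 4: Id = 6.57e-03 A

6.57e-03


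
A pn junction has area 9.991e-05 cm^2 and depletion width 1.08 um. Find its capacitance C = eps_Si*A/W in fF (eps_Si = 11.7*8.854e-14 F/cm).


Step 1: eps_Si = 11.7 * 8.854e-14 = 1.035918e-12 F/cm
Step 2: W in cm = 1.08 * 1e-4 = 1.08e-04 cm
Step 3: C = 1.035918e-12 * 9.991e-05 / 1.08e-04 = 9.583201e-13 F
Step 4: C = 958.32 fF

958.32


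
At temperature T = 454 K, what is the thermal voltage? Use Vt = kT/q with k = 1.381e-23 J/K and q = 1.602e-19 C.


Step 1: kT = 1.381e-23 * 454 = 6.26974e-21 J
Step 2: Vt = kT/q = 6.26974e-21 / 1.602e-19
Step 3: Vt = 0.03914 V

0.03914


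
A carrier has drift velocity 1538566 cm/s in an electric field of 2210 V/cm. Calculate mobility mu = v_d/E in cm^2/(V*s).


Step 1: mu = v_d / E
Step 2: mu = 1538566 / 2210
Step 3: mu = 696.18 cm^2/(V*s)

696.18


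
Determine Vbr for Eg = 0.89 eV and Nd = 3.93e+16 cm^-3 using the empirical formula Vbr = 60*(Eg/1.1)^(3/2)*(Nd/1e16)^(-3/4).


Step 1: Eg/1.1 = 0.89/1.1 = 0.809091
Step 2: (Eg/1.1)^1.5 = 0.809091^1.5 = 0.727773
Step 3: (Nd/1e16)^(-0.75) = (3.93)^(-0.75) = 0.358266
Step 4: Vbr = 60 * 0.727773 * 0.358266 = 15.6 V

15.6


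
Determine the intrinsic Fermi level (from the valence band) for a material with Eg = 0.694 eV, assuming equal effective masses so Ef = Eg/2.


Step 1: For an intrinsic semiconductor, the Fermi level sits at midgap.
Step 2: Ef = Eg / 2 = 0.694 / 2 = 0.347 eV

0.347


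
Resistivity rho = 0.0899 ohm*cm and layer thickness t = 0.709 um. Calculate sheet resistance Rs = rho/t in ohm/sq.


Step 1: Convert thickness to cm: t = 0.709 um = 7.0900e-05 cm
Step 2: Rs = rho / t = 0.0899 / 7.0900e-05
Step 3: Rs = 1268.0 ohm/sq

1268.0


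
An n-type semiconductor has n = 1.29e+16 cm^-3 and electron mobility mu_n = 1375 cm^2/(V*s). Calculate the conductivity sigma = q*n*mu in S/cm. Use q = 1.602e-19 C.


Step 1: sigma = q * n * mu
Step 2: sigma = 1.602e-19 * 1.29e+16 * 1375
Step 3: sigma = 2.842e+00 S/cm

2.842e+00


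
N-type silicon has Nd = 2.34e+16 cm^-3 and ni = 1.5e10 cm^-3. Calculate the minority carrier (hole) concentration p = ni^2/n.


Step 1: Since Nd >> ni, n ≈ Nd = 2.34e+16 cm^-3
Step 2: p = ni^2 / n = (1.5e10)^2 / 2.34e+16
Step 3: p = 2.25e20 / 2.34e+16 = 9.62e+03 cm^-3

9.62e+03


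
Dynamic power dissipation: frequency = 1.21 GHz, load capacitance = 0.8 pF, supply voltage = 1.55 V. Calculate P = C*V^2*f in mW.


Step 1: V^2 = 1.55^2 = 2.4025 V^2
Step 2: P = C*V^2*f = 0.8e-12 F * 2.4025 * 1.21e9 Hz
Step 3: P = 2.32562e-03 W
Step 4: P = 2.326 mW

2.326


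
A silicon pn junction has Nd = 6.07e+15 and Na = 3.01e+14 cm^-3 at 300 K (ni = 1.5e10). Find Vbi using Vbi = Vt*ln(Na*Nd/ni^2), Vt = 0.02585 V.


Step 1: Compute Na*Nd/ni^2 = 3.01e+14 * 6.07e+15 / (1.5e10)^2 = 8.1203e+09
Step 2: ln(8.1203e+09) = 22.8176
Step 3: Vbi = 0.02585 * 22.8176 = 0.59 V

0.59


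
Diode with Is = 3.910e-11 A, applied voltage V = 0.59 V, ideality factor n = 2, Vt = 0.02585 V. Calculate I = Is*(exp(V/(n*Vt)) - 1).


Step 1: V/(n*Vt) = 0.59/(2*0.02585) = 11.4120
Step 2: exp(11.4120) = 9.0400e+04
Step 3: I = 3.910e-11 * (9.0400e+04 - 1) = 3.53e-06 A

3.53e-06


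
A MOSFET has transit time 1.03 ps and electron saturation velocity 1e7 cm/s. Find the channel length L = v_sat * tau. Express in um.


Step 1: tau in seconds = 1.03 ps * 1e-12 = 1.0300e-12 s
Step 2: L = v_sat * tau = 1e7 * 1.0300e-12 = 1.0300e-05 cm
Step 3: L in um = 1.0300e-05 * 1e4 = 0.103 um

0.103


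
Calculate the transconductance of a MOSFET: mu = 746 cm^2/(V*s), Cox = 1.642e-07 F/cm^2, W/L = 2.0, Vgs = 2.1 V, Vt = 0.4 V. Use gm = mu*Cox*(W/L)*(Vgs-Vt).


Step 1: Vov = Vgs - Vt = 2.1 - 0.4 = 1.7 V
Step 2: gm = mu * Cox * (W/L) * Vov
Step 3: gm = 746 * 1.642e-07 * 2.0 * 1.7 = 4.16e-04 S

4.16e-04


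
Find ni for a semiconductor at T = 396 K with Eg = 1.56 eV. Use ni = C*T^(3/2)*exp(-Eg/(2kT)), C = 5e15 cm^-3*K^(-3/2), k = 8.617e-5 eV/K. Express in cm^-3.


Step 1: Compute kT = 8.617e-5 * 396 = 0.03412332 eV
Step 2: Exponent = -Eg/(2kT) = -1.56/(2*0.03412332) = -22.85827
Step 3: T^(3/2) = 396^1.5 = 7880.30
Step 4: ni = 5e15 * 7880.30 * exp(-22.85827) = 4.66e+09 cm^-3

4.66e+09


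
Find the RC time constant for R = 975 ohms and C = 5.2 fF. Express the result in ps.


Step 1: tau = R * C
Step 2: tau = 975 * 5.2 fF = 975 * 5.2e-15 F
Step 3: tau = 5.07e-12 s = 5.07 ps

5.07


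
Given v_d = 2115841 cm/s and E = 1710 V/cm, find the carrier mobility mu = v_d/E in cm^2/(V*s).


Step 1: mu = v_d / E
Step 2: mu = 2115841 / 1710
Step 3: mu = 1237.33 cm^2/(V*s)

1237.33


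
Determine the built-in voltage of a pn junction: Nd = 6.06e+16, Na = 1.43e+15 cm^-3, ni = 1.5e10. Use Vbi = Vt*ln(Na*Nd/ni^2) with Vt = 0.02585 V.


Step 1: Compute Na*Nd/ni^2 = 1.43e+15 * 6.06e+16 / (1.5e10)^2 = 3.8515e+11
Step 2: ln(3.8515e+11) = 26.6769
Step 3: Vbi = 0.02585 * 26.6769 = 0.69 V

0.69


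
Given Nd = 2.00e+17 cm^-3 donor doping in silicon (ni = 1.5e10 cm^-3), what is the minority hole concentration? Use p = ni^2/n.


Step 1: Since Nd >> ni, n ≈ Nd = 2.00e+17 cm^-3
Step 2: p = ni^2 / n = (1.5e10)^2 / 2.00e+17
Step 3: p = 2.25e20 / 2.00e+17 = 1.13e+03 cm^-3

1.13e+03


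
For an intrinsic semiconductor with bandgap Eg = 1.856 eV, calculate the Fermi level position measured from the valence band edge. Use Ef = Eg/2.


Step 1: For an intrinsic semiconductor, the Fermi level sits at midgap.
Step 2: Ef = Eg / 2 = 1.856 / 2 = 0.928 eV

0.928


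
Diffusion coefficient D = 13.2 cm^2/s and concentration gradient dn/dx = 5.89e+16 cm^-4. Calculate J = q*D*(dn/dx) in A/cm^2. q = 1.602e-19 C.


Step 1: J = q * D * (dn/dx)
Step 2: J = 1.602e-19 * 13.2 * 5.89e+16
Step 3: J = 1.25e-01 A/cm^2

1.25e-01


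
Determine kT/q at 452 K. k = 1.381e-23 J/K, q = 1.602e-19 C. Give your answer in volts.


Step 1: kT = 1.381e-23 * 452 = 6.24212e-21 J
Step 2: Vt = kT/q = 6.24212e-21 / 1.602e-19
Step 3: Vt = 0.03896 V

0.03896


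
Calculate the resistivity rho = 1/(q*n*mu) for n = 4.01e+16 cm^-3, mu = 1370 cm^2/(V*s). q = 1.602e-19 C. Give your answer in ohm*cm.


Step 1: sigma = q * n * mu = 1.602e-19 * 4.01e+16 * 1370 = 8.80091e+00 S/cm
Step 2: rho = 1 / sigma = 1 / 8.80091e+00 = 0.1136 ohm*cm

0.1136


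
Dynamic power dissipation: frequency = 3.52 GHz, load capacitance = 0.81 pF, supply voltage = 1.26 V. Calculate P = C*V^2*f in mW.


Step 1: V^2 = 1.26^2 = 1.5876 V^2
Step 2: P = C*V^2*f = 0.81e-12 F * 1.5876 * 3.52e9 Hz
Step 3: P = 4.52656512e-03 W
Step 4: P = 4.527 mW

4.527


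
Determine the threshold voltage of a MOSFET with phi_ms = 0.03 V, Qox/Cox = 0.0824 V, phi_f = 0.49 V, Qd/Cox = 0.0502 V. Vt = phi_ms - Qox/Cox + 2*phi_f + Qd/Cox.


Step 1: Vt = phi_ms - Qox/Cox + 2*phi_f + Qd/Cox
Step 2: Vt = 0.03 - 0.0824 + 2*0.49 + 0.0502
Step 3: Vt = 0.03 - 0.0824 + 0.98 + 0.0502
Step 4: Vt = 0.9778 V

0.9778


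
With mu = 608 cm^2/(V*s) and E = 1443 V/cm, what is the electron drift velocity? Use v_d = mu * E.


Step 1: v_d = mu * E
Step 2: v_d = 608 * 1443 = 877344
Step 3: v_d = 8.77e+05 cm/s

8.77e+05


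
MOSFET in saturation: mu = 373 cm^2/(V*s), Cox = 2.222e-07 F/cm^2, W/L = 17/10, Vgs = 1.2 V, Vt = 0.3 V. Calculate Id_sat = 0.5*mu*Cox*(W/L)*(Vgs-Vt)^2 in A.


Step 1: Overdrive voltage Vov = Vgs - Vt = 1.2 - 0.3 = 0.9 V
Step 2: W/L = 17/10 = 1.7
Step 3: Id = 0.5 * 373 * 2.222e-07 * 1.7 * 0.9^2
Step 4: Id = 5.71e-05 A

5.71e-05


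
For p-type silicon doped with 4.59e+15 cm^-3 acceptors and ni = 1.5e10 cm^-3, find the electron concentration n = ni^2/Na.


Step 1: Majority hole concentration p ≈ Na = 4.59e+15 cm^-3
Step 2: n = ni^2 / Na = (1.5e10)^2 / 4.59e+15
Step 3: n = 4.90e+04 cm^-3

4.90e+04


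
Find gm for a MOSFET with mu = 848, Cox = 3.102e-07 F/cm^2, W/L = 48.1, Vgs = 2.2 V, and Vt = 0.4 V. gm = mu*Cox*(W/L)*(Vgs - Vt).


Step 1: Vov = Vgs - Vt = 2.2 - 0.4 = 1.8 V
Step 2: gm = mu * Cox * (W/L) * Vov
Step 3: gm = 848 * 3.102e-07 * 48.1 * 1.8 = 2.28e-02 S

2.28e-02


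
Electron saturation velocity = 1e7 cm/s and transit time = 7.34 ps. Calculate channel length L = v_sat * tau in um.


Step 1: tau in seconds = 7.34 ps * 1e-12 = 7.3400e-12 s
Step 2: L = v_sat * tau = 1e7 * 7.3400e-12 = 7.3400e-05 cm
Step 3: L in um = 7.3400e-05 * 1e4 = 0.734 um

0.734


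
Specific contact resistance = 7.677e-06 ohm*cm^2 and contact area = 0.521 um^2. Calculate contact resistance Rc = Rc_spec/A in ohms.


Step 1: Convert area to cm^2: 0.521 um^2 = 5.2100e-09 cm^2
Step 2: Rc = Rc_spec / A = 7.677e-06 / 5.2100e-09
Step 3: Rc = 1.47e+03 ohms

1.47e+03


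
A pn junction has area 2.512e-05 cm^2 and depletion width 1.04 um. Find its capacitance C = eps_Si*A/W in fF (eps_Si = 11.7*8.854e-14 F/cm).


Step 1: eps_Si = 11.7 * 8.854e-14 = 1.035918e-12 F/cm
Step 2: W in cm = 1.04 * 1e-4 = 1.04e-04 cm
Step 3: C = 1.035918e-12 * 2.512e-05 / 1.04e-04 = 2.502140e-13 F
Step 4: C = 250.21 fF

250.21


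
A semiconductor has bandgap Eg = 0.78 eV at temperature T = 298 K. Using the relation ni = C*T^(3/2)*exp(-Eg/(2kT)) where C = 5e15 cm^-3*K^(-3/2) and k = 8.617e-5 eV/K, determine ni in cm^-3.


Step 1: Compute kT = 8.617e-5 * 298 = 0.02567866 eV
Step 2: Exponent = -Eg/(2kT) = -0.78/(2*0.02567866) = -15.18771
Step 3: T^(3/2) = 298^1.5 = 5144.28
Step 4: ni = 5e15 * 5144.28 * exp(-15.18771) = 6.52e+12 cm^-3

6.52e+12


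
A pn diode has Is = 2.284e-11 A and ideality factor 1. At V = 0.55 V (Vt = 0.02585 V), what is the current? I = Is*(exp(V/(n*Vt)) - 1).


Step 1: V/(n*Vt) = 0.55/(1*0.02585) = 21.2766
Step 2: exp(21.2766) = 1.7390e+09
Step 3: I = 2.284e-11 * (1.7390e+09 - 1) = 3.97e-02 A

3.97e-02


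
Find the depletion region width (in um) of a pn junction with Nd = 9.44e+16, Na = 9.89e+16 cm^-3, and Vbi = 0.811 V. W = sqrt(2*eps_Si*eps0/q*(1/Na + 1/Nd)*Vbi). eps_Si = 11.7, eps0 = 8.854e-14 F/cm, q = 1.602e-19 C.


Step 1: 1/Na + 1/Nd = 1/9.89e+16 + 1/9.44e+16 = 2.07044e-17
Step 2: 2*eps*eps0/q = 2*11.7*8.854e-14/1.602e-19 = 1.293281e+07
Step 3: W^2 = 1.293281e+07 * 2.07044e-17 * 0.811 = 2.17158e-10
Step 4: W = sqrt(2.17158e-10) = 1.474e-05 cm = 0.1474 um

0.1474


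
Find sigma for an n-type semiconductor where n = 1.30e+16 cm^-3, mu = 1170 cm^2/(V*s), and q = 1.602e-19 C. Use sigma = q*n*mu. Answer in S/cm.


Step 1: sigma = q * n * mu
Step 2: sigma = 1.602e-19 * 1.30e+16 * 1170
Step 3: sigma = 2.437e+00 S/cm

2.437e+00


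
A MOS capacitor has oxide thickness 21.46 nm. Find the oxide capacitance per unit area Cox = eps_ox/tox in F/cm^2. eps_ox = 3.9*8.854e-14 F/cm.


Step 1: eps_ox = 3.9 * 8.854e-14 = 3.45306e-13 F/cm
Step 2: tox in cm = 21.46 nm * 1e-7 = 2.1460e-06 cm
Step 3: Cox = 3.45306e-13 / 2.1460e-06 = 1.61e-07 F/cm^2

1.61e-07


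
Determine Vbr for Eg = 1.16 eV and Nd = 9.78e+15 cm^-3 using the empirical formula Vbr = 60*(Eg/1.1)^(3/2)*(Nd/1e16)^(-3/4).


Step 1: Eg/1.1 = 1.16/1.1 = 1.054545
Step 2: (Eg/1.1)^1.5 = 1.054545^1.5 = 1.082923
Step 3: (Nd/1e16)^(-0.75) = (0.978)^(-0.75) = 1.016824
Step 4: Vbr = 60 * 1.082923 * 1.016824 = 66.1 V

66.1


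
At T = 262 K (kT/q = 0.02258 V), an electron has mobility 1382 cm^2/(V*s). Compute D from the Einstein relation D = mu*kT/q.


Step 1: D = mu * (kT/q)
Step 2: D = 1382 * 0.02258
Step 3: D = 31.21 cm^2/s

31.21


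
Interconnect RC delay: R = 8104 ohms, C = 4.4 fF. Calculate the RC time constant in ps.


Step 1: tau = R * C
Step 2: tau = 8104 * 4.4 fF = 8104 * 4.4e-15 F
Step 3: tau = 3.56576e-11 s = 35.6576 ps

35.6576


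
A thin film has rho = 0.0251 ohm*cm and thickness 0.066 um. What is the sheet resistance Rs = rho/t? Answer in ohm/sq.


Step 1: Convert thickness to cm: t = 0.066 um = 6.6000e-06 cm
Step 2: Rs = rho / t = 0.0251 / 6.6000e-06
Step 3: Rs = 3803.0 ohm/sq

3803.0


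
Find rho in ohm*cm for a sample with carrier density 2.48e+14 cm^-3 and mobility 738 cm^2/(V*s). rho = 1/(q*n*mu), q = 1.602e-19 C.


Step 1: sigma = q * n * mu = 1.602e-19 * 2.48e+14 * 738 = 2.93204e-02 S/cm
Step 2: rho = 1 / sigma = 1 / 2.93204e-02 = 34.11 ohm*cm

34.11


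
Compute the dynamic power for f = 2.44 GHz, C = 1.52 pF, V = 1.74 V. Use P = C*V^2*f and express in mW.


Step 1: V^2 = 1.74^2 = 3.0276 V^2
Step 2: P = C*V^2*f = 1.52e-12 F * 3.0276 * 2.44e9 Hz
Step 3: P = 1.122876288e-02 W
Step 4: P = 11.229 mW

11.229


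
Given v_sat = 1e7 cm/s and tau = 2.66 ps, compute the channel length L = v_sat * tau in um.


Step 1: tau in seconds = 2.66 ps * 1e-12 = 2.6600e-12 s
Step 2: L = v_sat * tau = 1e7 * 2.6600e-12 = 2.6600e-05 cm
Step 3: L in um = 2.6600e-05 * 1e4 = 0.266 um

0.266


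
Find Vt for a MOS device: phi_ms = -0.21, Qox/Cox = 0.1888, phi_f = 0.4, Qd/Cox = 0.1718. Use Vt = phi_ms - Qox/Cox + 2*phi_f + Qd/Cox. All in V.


Step 1: Vt = phi_ms - Qox/Cox + 2*phi_f + Qd/Cox
Step 2: Vt = -0.21 - 0.1888 + 2*0.4 + 0.1718
Step 3: Vt = -0.21 - 0.1888 + 0.8 + 0.1718
Step 4: Vt = 0.573 V

0.573


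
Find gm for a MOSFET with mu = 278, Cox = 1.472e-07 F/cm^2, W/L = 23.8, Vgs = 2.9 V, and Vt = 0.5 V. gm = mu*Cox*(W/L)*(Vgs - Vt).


Step 1: Vov = Vgs - Vt = 2.9 - 0.5 = 2.4 V
Step 2: gm = mu * Cox * (W/L) * Vov
Step 3: gm = 278 * 1.472e-07 * 23.8 * 2.4 = 2.34e-03 S

2.34e-03


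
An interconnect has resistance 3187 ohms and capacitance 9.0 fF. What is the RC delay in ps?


Step 1: tau = R * C
Step 2: tau = 3187 * 9.0 fF = 3187 * 9.0e-15 F
Step 3: tau = 2.8683e-11 s = 28.683 ps

28.683


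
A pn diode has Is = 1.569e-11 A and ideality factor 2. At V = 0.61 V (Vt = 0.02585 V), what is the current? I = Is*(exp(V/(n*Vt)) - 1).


Step 1: V/(n*Vt) = 0.61/(2*0.02585) = 11.7988
Step 2: exp(11.7988) = 1.3309e+05
Step 3: I = 1.569e-11 * (1.3309e+05 - 1) = 2.09e-06 A

2.09e-06


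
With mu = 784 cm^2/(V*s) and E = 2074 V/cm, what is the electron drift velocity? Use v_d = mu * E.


Step 1: v_d = mu * E
Step 2: v_d = 784 * 2074 = 1626016
Step 3: v_d = 1.63e+06 cm/s

1.63e+06


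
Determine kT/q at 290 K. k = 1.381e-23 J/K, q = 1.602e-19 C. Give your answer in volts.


Step 1: kT = 1.381e-23 * 290 = 4.0049e-21 J
Step 2: Vt = kT/q = 4.0049e-21 / 1.602e-19
Step 3: Vt = 0.025 V

0.025


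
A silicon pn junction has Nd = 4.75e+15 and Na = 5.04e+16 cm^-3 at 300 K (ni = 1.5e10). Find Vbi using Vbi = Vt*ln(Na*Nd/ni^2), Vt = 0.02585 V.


Step 1: Compute Na*Nd/ni^2 = 5.04e+16 * 4.75e+15 / (1.5e10)^2 = 1.0640e+12
Step 2: ln(1.0640e+12) = 27.6931
Step 3: Vbi = 0.02585 * 27.6931 = 0.716 V

0.716


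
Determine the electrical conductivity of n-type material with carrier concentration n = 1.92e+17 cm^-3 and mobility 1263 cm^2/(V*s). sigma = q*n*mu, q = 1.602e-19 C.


Step 1: sigma = q * n * mu
Step 2: sigma = 1.602e-19 * 1.92e+17 * 1263
Step 3: sigma = 3.885e+01 S/cm

3.885e+01


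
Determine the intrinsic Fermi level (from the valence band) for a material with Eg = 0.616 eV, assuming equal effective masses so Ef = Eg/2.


Step 1: For an intrinsic semiconductor, the Fermi level sits at midgap.
Step 2: Ef = Eg / 2 = 0.616 / 2 = 0.308 eV

0.308


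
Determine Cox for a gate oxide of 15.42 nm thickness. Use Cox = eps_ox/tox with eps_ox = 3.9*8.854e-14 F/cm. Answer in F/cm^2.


Step 1: eps_ox = 3.9 * 8.854e-14 = 3.45306e-13 F/cm
Step 2: tox in cm = 15.42 nm * 1e-7 = 1.5420e-06 cm
Step 3: Cox = 3.45306e-13 / 1.5420e-06 = 2.24e-07 F/cm^2

2.24e-07


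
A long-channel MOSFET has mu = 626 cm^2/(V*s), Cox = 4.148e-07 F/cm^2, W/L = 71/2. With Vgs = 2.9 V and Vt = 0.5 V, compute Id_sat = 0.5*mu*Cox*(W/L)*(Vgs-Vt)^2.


Step 1: Overdrive voltage Vov = Vgs - Vt = 2.9 - 0.5 = 2.4 V
Step 2: W/L = 71/2 = 35.5
Step 3: Id = 0.5 * 626 * 4.148e-07 * 35.5 * 2.4^2
Step 4: Id = 2.65e-02 A

2.65e-02


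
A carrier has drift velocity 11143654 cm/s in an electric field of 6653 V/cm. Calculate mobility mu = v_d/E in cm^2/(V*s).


Step 1: mu = v_d / E
Step 2: mu = 11143654 / 6653
Step 3: mu = 1674.98 cm^2/(V*s)

1674.98


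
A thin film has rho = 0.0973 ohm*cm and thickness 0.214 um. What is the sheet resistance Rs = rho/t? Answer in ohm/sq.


Step 1: Convert thickness to cm: t = 0.214 um = 2.1400e-05 cm
Step 2: Rs = rho / t = 0.0973 / 2.1400e-05
Step 3: Rs = 4546.7 ohm/sq

4546.7


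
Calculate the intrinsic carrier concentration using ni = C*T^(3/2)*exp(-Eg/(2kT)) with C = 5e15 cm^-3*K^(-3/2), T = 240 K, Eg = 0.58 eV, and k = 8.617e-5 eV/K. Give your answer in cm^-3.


Step 1: Compute kT = 8.617e-5 * 240 = 0.0206808 eV
Step 2: Exponent = -Eg/(2kT) = -0.58/(2*0.0206808) = -14.02267
Step 3: T^(3/2) = 240^1.5 = 3718.06
Step 4: ni = 5e15 * 3718.06 * exp(-14.02267) = 1.51e+13 cm^-3

1.51e+13
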